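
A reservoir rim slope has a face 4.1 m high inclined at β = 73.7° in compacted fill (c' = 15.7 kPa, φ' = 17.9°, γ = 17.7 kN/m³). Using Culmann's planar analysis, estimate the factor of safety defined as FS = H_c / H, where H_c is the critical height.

H_c = (4c'/γ) · sinβ cosφ' / [1 − cos(β − φ')]
    = (4·15.7/17.7) · sin73.7°·cos17.9° / [1 − cos55.8°]
    = 3.548 · 0.9133 / 0.4379 = 7.40 m
FS = H_c / H = 7.40 / 4.1 = 1.805

FS = 1.80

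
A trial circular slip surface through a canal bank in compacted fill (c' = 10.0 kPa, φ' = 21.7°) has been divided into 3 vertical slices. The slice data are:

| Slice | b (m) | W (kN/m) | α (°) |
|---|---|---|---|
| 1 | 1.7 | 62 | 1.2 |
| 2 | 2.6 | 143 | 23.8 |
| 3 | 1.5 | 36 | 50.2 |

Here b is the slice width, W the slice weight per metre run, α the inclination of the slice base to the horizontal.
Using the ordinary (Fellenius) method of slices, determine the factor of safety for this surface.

Ordinary method of slices: FS = Σ[c'·Δl_i + (W_i cosα_i)·tanφ'] / Σ W_i sinα_i, with Δl_i = b_i / cosα_i.
Slice 1: Δl = 1.7/cos1.2° = 1.700 m; N'_1 = 62·cos1.2° = 62.0; c'Δl = 17.00; W sinα = 1.3
Slice 2: Δl = 2.6/cos23.8° = 2.842 m; N'_2 = 143·cos23.8° = 130.8; c'Δl = 28.42; W sinα = 57.7
Slice 3: Δl = 1.5/cos50.2° = 2.343 m; N'_3 = 36·cos50.2° = 23.0; c'Δl = 23.43; W sinα = 27.7
Σc'Δl = 68.9 kN/m; ΣN' = 215.9 kN/m; ΣW sinα = 86.7 kN/m
Resisting = 68.9 + 215.9·tan21.7° = 68.9 + 85.9 = 154.8 kN/m
FS = 154.8 / 86.7 = 1.786

FS = 1.79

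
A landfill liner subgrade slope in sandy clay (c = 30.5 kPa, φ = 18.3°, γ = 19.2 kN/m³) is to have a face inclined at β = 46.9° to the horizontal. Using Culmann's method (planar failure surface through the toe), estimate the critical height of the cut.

H_c = 36.10 m

Culmann's analysis gives the critical failure plane at α_cr = (β + φ)/2 = (46.9 + 18.3)/2 = 32.6°, and the critical height
H_c = (4c/γ) · sinβ cosφ / [1 − cos(β − φ)]
    = (4·30.5/19.2) · sin46.9°·cos18.3° / [1 − cos(28.6°)]
    = 6.354 · 0.7302·0.9494 / [1 − 0.8780]
    = 6.354 · 0.6932 / 0.1220
    = 36.10 m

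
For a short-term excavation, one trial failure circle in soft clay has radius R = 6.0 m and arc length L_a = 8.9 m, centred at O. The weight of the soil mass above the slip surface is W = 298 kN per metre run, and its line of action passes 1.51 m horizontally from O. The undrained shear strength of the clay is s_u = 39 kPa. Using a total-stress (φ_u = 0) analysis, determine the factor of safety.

Taking moments about the centre O, the resisting moment is provided by the undrained shear strength acting along the arc:
M_R = s_u·L_a·R = 39·8.90·6.0 = 2082.6 kN·m/m
M_D = W·d = 298·1.51 = 450.0 kN·m/m
FS = M_R / M_D = 2082.6 / 450.0 = 4.628

FS = 4.63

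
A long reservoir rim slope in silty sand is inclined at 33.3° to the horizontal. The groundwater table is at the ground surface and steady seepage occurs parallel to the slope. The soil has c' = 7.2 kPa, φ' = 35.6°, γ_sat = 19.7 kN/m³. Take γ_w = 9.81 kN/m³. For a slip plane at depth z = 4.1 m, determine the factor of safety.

With seepage parallel to the slope and the water table at the surface, the effective normal stress on the slip plane uses the buoyant unit weight γ' = γ_sat − γ_w while the driving shear stress uses γ_sat:
FS = [c' + γ' z cos²β tanφ'] / [γ_sat z sinβ cosβ]
γ' = 19.7 − 9.81 = 9.89 kN/m³
Numerator = 7.2 + 9.89·4.1·cos²33.3°·tan35.6° = 7.2 + 9.89·4.1·0.6986·0.7159 = 27.480 kPa
Denominator = 19.7·4.1·sin33.3°·cos33.3° = 19.7·4.1·0.5490·0.8358 = 37.064 kPa
FS = 27.480 / 37.064 = 0.741

FS = 0.74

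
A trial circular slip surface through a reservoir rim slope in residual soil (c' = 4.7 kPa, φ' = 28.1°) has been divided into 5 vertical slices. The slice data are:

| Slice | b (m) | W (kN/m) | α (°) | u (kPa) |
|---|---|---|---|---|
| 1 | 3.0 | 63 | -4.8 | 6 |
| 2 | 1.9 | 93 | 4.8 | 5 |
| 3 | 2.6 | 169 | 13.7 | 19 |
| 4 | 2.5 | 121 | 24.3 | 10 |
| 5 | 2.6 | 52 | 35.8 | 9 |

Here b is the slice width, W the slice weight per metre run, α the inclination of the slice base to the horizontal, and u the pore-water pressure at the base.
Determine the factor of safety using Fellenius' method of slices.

Ordinary method of slices: FS = Σ[c'·Δl_i + (W_i cosα_i − u_i·Δl_i)·tanφ'] / Σ W_i sinα_i, with Δl_i = b_i / cosα_i.
Slice 1: Δl = 3.0/cos(-4.8°) = 3.011 m; N'_1 = 63·cos(-4.8°) − 6·3.011 = 44.7; c'Δl = 14.15; W sinα = -5.3
Slice 2: Δl = 1.9/cos4.8° = 1.907 m; N'_2 = 93·cos4.8° − 5·1.907 = 83.1; c'Δl = 8.96; W sinα = 7.8
Slice 3: Δl = 2.6/cos13.7° = 2.676 m; N'_3 = 169·cos13.7° − 19·2.676 = 113.3; c'Δl = 12.58; W sinα = 40.0
Slice 4: Δl = 2.5/cos24.3° = 2.743 m; N'_4 = 121·cos24.3° − 10·2.743 = 82.8; c'Δl = 12.89; W sinα = 49.8
Slice 5: Δl = 2.6/cos35.8° = 3.206 m; N'_5 = 52·cos35.8° − 9·3.206 = 13.3; c'Δl = 15.07; W sinα = 30.4
Σc'Δl = 63.6 kN/m; ΣN' = 337.4 kN/m; ΣW sinα = 122.7 kN/m
Resisting = 63.6 + 337.4·tan28.1° = 63.6 + 180.1 = 243.8 kN/m
FS = 243.8 / 122.7 = 1.986

FS = 1.99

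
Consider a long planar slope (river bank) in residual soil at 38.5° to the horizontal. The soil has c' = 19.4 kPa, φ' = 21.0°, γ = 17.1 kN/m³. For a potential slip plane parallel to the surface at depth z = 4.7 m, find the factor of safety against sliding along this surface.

FS = 0.98

For an infinite slope with a slip plane parallel to the surface (no pore pressure): FS = [c' + γz cos²β tanφ'] / [γz sinβ cosβ].
γz = 17.1·4.7 = 80.37 kN/m²
Numerator = 19.4 + 80.37·cos²38.5°·tan21.0° = 19.4 + 80.37·0.6125·0.3839 = 38.296 kPa
Denominator = 80.37·sin38.5°·cos38.5° = 80.37·0.6225·0.7826 = 39.155 kPa
FS = 38.296 / 39.155 = 0.978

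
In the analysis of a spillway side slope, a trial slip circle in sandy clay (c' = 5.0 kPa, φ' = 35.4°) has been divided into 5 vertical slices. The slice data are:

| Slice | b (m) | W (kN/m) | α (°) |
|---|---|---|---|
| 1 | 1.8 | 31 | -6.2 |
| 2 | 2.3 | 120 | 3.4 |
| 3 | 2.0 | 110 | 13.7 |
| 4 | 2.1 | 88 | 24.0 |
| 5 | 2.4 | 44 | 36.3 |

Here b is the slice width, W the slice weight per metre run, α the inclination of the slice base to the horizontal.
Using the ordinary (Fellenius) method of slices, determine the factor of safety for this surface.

Ordinary method of slices: FS = Σ[c'·Δl_i + (W_i cosα_i)·tanφ'] / Σ W_i sinα_i, with Δl_i = b_i / cosα_i.
Slice 1: Δl = 1.8/cos(-6.2°) = 1.811 m; N'_1 = 31·cos(-6.2°) = 30.8; c'Δl = 9.05; W sinα = -3.3
Slice 2: Δl = 2.3/cos3.4° = 2.304 m; N'_2 = 120·cos3.4° = 119.8; c'Δl = 11.52; W sinα = 7.1
Slice 3: Δl = 2.0/cos13.7° = 2.059 m; N'_3 = 110·cos13.7° = 106.9; c'Δl = 10.29; W sinα = 26.1
Slice 4: Δl = 2.1/cos24.0° = 2.299 m; N'_4 = 88·cos24.0° = 80.4; c'Δl = 11.49; W sinα = 35.8
Slice 5: Δl = 2.4/cos36.3° = 2.978 m; N'_5 = 44·cos36.3° = 35.5; c'Δl = 14.89; W sinα = 26.0
Σc'Δl = 57.2 kN/m; ΣN' = 373.3 kN/m; ΣW sinα = 91.7 kN/m
Resisting = 57.2 + 373.3·tan35.4° = 57.2 + 265.3 = 322.6 kN/m
FS = 322.6 / 91.7 = 3.519

FS = 3.52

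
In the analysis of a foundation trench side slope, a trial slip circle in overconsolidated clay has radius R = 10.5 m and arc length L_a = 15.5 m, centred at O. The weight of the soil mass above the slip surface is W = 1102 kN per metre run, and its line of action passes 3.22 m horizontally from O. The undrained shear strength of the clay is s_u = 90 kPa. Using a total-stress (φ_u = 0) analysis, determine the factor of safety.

FS = 4.13

Taking moments about the centre O, the resisting moment is provided by the undrained shear strength acting along the arc:
M_R = s_u·L_a·R = 90·15.50·10.5 = 14647.5 kN·m/m
M_D = W·d = 1102·3.22 = 3548.4 kN·m/m
FS = M_R / M_D = 14647.5 / 3548.4 = 4.128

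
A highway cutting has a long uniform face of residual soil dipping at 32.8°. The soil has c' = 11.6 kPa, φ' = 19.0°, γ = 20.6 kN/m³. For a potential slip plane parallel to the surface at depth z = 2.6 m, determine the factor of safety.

FS = 1.01

For an infinite slope with a slip plane parallel to the surface (no pore pressure): FS = [c' + γz cos²β tanφ'] / [γz sinβ cosβ].
γz = 20.6·2.6 = 53.56 kN/m²
Numerator = 11.6 + 53.56·cos²32.8°·tan19.0° = 11.6 + 53.56·0.7066·0.3443 = 24.630 kPa
Denominator = 53.56·sin32.8°·cos32.8° = 53.56·0.5417·0.8406 = 24.388 kPa
FS = 24.630 / 24.388 = 1.010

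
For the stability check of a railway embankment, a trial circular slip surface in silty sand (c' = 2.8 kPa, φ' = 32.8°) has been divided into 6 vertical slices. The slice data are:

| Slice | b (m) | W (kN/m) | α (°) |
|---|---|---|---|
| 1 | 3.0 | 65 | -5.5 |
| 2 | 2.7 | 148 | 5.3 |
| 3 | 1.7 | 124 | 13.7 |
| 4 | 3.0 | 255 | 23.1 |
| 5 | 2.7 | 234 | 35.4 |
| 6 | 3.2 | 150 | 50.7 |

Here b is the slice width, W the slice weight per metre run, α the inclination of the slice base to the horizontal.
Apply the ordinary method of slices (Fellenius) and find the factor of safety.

FS = 1.55

Ordinary method of slices: FS = Σ[c'·Δl_i + (W_i cosα_i)·tanφ'] / Σ W_i sinα_i, with Δl_i = b_i / cosα_i.
Slice 1: Δl = 3.0/cos(-5.5°) = 3.014 m; N'_1 = 65·cos(-5.5°) = 64.7; c'Δl = 8.44; W sinα = -6.2
Slice 2: Δl = 2.7/cos5.3° = 2.712 m; N'_2 = 148·cos5.3° = 147.4; c'Δl = 7.59; W sinα = 13.7
Slice 3: Δl = 1.7/cos13.7° = 1.750 m; N'_3 = 124·cos13.7° = 120.5; c'Δl = 4.90; W sinα = 29.4
Slice 4: Δl = 3.0/cos23.1° = 3.262 m; N'_4 = 255·cos23.1° = 234.6; c'Δl = 9.13; W sinα = 100.0
Slice 5: Δl = 2.7/cos35.4° = 3.312 m; N'_5 = 234·cos35.4° = 190.7; c'Δl = 9.27; W sinα = 135.6
Slice 6: Δl = 3.2/cos50.7° = 5.052 m; N'_6 = 150·cos50.7° = 95.0; c'Δl = 14.15; W sinα = 116.1
Σc'Δl = 53.5 kN/m; ΣN' = 852.8 kN/m; ΣW sinα = 388.5 kN/m
Resisting = 53.5 + 852.8·tan32.8° = 53.5 + 549.6 = 603.1 kN/m
FS = 603.1 / 388.5 = 1.552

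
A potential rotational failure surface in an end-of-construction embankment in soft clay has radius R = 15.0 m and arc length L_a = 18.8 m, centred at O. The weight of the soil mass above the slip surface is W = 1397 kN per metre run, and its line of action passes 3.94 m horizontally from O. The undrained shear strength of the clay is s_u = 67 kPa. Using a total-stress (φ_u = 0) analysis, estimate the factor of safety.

FS = 3.43

Taking moments about the centre O, the resisting moment is provided by the undrained shear strength acting along the arc:
M_R = s_u·L_a·R = 67·18.80·15.0 = 18894.0 kN·m/m
M_D = W·d = 1397·3.94 = 5504.2 kN·m/m
FS = M_R / M_D = 18894.0 / 5504.2 = 3.433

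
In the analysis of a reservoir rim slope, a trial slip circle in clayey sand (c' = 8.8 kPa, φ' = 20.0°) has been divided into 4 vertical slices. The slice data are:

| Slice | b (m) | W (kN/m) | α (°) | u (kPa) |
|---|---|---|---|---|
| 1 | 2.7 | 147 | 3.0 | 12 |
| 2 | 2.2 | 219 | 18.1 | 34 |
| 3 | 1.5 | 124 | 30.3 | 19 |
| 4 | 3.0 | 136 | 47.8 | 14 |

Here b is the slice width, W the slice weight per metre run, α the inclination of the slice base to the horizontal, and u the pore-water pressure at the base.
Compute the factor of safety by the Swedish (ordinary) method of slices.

FS = 0.94

Ordinary method of slices: FS = Σ[c'·Δl_i + (W_i cosα_i − u_i·Δl_i)·tanφ'] / Σ W_i sinα_i, with Δl_i = b_i / cosα_i.
Slice 1: Δl = 2.7/cos3.0° = 2.704 m; N'_1 = 147·cos3.0° − 12·2.704 = 114.4; c'Δl = 23.79; W sinα = 7.7
Slice 2: Δl = 2.2/cos18.1° = 2.315 m; N'_2 = 219·cos18.1° − 34·2.315 = 129.5; c'Δl = 20.37; W sinα = 68.0
Slice 3: Δl = 1.5/cos30.3° = 1.737 m; N'_3 = 124·cos30.3° − 19·1.737 = 74.1; c'Δl = 15.29; W sinα = 62.6
Slice 4: Δl = 3.0/cos47.8° = 4.466 m; N'_4 = 136·cos47.8° − 14·4.466 = 28.8; c'Δl = 39.30; W sinα = 100.7
Σc'Δl = 98.8 kN/m; ΣN' = 346.7 kN/m; ΣW sinα = 239.0 kN/m
Resisting = 98.8 + 346.7·tan20.0° = 98.8 + 126.2 = 224.9 kN/m
FS = 224.9 / 239.0 = 0.941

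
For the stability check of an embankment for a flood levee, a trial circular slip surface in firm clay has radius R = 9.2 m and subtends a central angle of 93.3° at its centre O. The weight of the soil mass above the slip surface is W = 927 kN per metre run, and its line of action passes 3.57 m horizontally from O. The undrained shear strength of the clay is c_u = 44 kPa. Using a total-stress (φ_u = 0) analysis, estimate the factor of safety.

Taking moments about the centre O, the resisting moment is provided by the undrained shear strength acting along the arc:
Arc length L_a = R·θ = 9.2·(93.3°·π/180) = 9.2·1.6284 = 14.98 m
M_R = c_u·L_a·R = 44·14.98·9.2 = 6064.4 kN·m/m
M_D = W·d = 927·3.57 = 3309.4 kN·m/m
FS = M_R / M_D = 6064.4 / 3309.4 = 1.832

FS = 1.83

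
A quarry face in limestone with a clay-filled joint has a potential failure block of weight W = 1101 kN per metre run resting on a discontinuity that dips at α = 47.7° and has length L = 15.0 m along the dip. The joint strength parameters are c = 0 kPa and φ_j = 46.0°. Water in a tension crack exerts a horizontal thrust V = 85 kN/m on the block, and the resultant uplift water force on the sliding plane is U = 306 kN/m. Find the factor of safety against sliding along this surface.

FS = 0.44

Resolving the block weight along and normal to the plane and applying the Mohr–Coulomb strength on the joint:
N' = W cosα − U − V sinα = 1101·cos47.7° − 306 − 85·sin47.7° = 372.1 kN/m
Driving force T = W sinα + V cosα = 1101·sin47.7° + 85·cos47.7° = 871.5 kN/m
Resisting force R = c·L + N'·tanφ_j = 0·15.0 + 372.1·tan46.0° = 0.0 + 385.3 = 385.3 kN/m
FS = R / T = 385.3 / 871.5 = 0.442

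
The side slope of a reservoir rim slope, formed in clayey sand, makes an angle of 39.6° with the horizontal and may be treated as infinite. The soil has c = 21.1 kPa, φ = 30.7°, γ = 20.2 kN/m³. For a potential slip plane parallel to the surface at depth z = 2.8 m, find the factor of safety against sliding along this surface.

FS = 1.48

For an infinite slope with a slip plane parallel to the surface (no pore pressure): FS = [c + γz cos²β tanφ] / [γz sinβ cosβ].
γz = 20.2·2.8 = 56.56 kN/m²
Numerator = 21.1 + 56.56·cos²39.6°·tan30.7° = 21.1 + 56.56·0.5937·0.5938 = 41.038 kPa
Denominator = 56.56·sin39.6°·cos39.6° = 56.56·0.6374·0.7705 = 27.779 kPa
FS = 41.038 / 27.779 = 1.477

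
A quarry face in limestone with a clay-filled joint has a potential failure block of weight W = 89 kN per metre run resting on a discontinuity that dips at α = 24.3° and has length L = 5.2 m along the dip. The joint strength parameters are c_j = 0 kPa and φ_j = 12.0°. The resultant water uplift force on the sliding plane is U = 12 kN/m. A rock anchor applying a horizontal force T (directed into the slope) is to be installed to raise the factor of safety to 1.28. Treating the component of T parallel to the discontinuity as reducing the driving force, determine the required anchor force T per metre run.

Resolving forces along and normal to the sliding plane, with the horizontal anchor force T adding T·sinα to the effective normal force and T·cosα acting up the plane against the driving force:
FS = [c_jL + (W cosα − U + T sinα) tanφ_j] / [W sinα − T cosα]
Without the anchor: N' = 69.1 kN/m, driving T_d = 36.6 kN/m, resisting R = 0·5.2 + 69.1·tan12.0° = 14.7 kN/m, FS = 0.40.
Setting FS = 1.28 and solving for T:
1.28·(36.6 − T cos24.3°) = 14.7 + T sin24.3°·tan12.0°
T·(sin24.3°·tan12.0° + 1.28·cos24.3°) = 1.28·36.6 − 14.7
T·(0.4115·0.2126 + 1.28·0.9114) = 46.9 − 14.7 = 32.2
T·1.2541 = 32.2
T = 25.7 kN/m

T = 26 kN/m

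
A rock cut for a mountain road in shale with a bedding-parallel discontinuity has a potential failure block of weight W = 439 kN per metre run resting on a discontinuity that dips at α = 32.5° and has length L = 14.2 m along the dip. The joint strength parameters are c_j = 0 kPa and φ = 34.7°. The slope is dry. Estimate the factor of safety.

Resolving the block weight along and normal to the plane and applying the Mohr–Coulomb strength on the joint:
N' = W cosα = 439·cos32.5° = 370.2 kN/m
Driving force T = W sinα = 439·sin32.5° = 235.9 kN/m
Resisting force R = c_j·L + N'·tanφ = 0·14.2 + 370.2·tan34.7° = 0.0 + 256.4 = 256.4 kN/m
FS = R / T = 256.4 / 235.9 = 1.087

FS = 1.09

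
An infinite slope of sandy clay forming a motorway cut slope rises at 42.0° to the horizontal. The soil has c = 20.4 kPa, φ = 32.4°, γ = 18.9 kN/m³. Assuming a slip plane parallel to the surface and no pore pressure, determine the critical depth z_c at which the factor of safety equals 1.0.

Setting FS = 1.00 in FS = [c + γz cos²β tanφ] / [γz sinβ cosβ] and solving for z:
z = c / [γ cosβ (FS·sinβ − cosβ·tanφ)]
  = 20.4 / [18.9·cos42.0°·(1.00·sin42.0° − cos42.0°·tan32.4°)]
  = 20.4 / [18.9·0.7431·(1.00·0.6691 − 0.7431·0.6346)]
  = 20.4 / 2.7742 = 7.353 m

z_c = 7.35 m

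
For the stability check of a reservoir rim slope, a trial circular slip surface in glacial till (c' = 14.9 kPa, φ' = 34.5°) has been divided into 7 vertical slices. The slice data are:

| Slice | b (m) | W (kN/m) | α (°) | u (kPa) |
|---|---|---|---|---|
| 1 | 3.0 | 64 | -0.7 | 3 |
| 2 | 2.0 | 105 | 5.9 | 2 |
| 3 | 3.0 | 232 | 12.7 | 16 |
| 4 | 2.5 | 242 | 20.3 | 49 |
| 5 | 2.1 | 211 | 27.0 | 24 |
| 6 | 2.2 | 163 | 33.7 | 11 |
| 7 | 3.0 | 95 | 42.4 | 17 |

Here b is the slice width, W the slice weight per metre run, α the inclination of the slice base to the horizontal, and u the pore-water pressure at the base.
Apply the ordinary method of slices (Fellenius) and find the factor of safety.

FS = 1.91

Ordinary method of slices: FS = Σ[c'·Δl_i + (W_i cosα_i − u_i·Δl_i)·tanφ'] / Σ W_i sinα_i, with Δl_i = b_i / cosα_i.
Slice 1: Δl = 3.0/cos(-0.7°) = 3.000 m; N'_1 = 64·cos(-0.7°) − 3·3.000 = 55.0; c'Δl = 44.70; W sinα = -0.8
Slice 2: Δl = 2.0/cos5.9° = 2.011 m; N'_2 = 105·cos5.9° − 2·2.011 = 100.4; c'Δl = 29.96; W sinα = 10.8
Slice 3: Δl = 3.0/cos12.7° = 3.075 m; N'_3 = 232·cos12.7° − 16·3.075 = 177.1; c'Δl = 45.82; W sinα = 51.0
Slice 4: Δl = 2.5/cos20.3° = 2.666 m; N'_4 = 242·cos20.3° − 49·2.666 = 96.4; c'Δl = 39.72; W sinα = 84.0
Slice 5: Δl = 2.1/cos27.0° = 2.357 m; N'_5 = 211·cos27.0° − 24·2.357 = 131.4; c'Δl = 35.12; W sinα = 95.8
Slice 6: Δl = 2.2/cos33.7° = 2.644 m; N'_6 = 163·cos33.7° − 11·2.644 = 106.5; c'Δl = 39.40; W sinα = 90.4
Slice 7: Δl = 3.0/cos42.4° = 4.063 m; N'_7 = 95·cos42.4° − 17·4.063 = 1.1; c'Δl = 60.53; W sinα = 64.1
Σc'Δl = 295.3 kN/m; ΣN' = 667.9 kN/m; ΣW sinα = 395.3 kN/m
Resisting = 295.3 + 667.9·tan34.5° = 295.3 + 459.1 = 754.3 kN/m
FS = 754.3 / 395.3 = 1.908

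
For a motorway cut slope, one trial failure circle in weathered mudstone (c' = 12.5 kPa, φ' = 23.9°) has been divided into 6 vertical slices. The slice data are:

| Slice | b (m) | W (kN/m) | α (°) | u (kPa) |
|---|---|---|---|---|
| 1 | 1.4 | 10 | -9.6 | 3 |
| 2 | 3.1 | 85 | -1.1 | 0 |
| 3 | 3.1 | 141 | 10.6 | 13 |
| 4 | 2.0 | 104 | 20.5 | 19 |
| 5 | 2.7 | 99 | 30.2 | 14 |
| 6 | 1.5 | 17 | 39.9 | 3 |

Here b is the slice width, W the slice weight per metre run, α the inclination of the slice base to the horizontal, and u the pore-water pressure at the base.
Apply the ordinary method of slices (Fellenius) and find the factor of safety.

FS = 2.64

Ordinary method of slices: FS = Σ[c'·Δl_i + (W_i cosα_i − u_i·Δl_i)·tanφ'] / Σ W_i sinα_i, with Δl_i = b_i / cosα_i.
Slice 1: Δl = 1.4/cos(-9.6°) = 1.420 m; N'_1 = 10·cos(-9.6°) − 3·1.420 = 5.6; c'Δl = 17.75; W sinα = -1.7
Slice 2: Δl = 3.1/cos(-1.1°) = 3.101 m; N'_2 = 85·cos(-1.1°) − 0·3.101 = 85.0; c'Δl = 38.76; W sinα = -1.6
Slice 3: Δl = 3.1/cos10.6° = 3.154 m; N'_3 = 141·cos10.6° − 13·3.154 = 97.6; c'Δl = 39.42; W sinα = 25.9
Slice 4: Δl = 2.0/cos20.5° = 2.135 m; N'_4 = 104·cos20.5° − 19·2.135 = 56.8; c'Δl = 26.69; W sinα = 36.4
Slice 5: Δl = 2.7/cos30.2° = 3.124 m; N'_5 = 99·cos30.2° − 14·3.124 = 41.8; c'Δl = 39.05; W sinα = 49.8
Slice 6: Δl = 1.5/cos39.9° = 1.955 m; N'_6 = 17·cos39.9° − 3·1.955 = 7.2; c'Δl = 24.44; W sinα = 10.9
Σc'Δl = 186.1 kN/m; ΣN' = 294.0 kN/m; ΣW sinα = 119.8 kN/m
Resisting = 186.1 + 294.0·tan23.9° = 186.1 + 130.3 = 316.4 kN/m
FS = 316.4 / 119.8 = 2.642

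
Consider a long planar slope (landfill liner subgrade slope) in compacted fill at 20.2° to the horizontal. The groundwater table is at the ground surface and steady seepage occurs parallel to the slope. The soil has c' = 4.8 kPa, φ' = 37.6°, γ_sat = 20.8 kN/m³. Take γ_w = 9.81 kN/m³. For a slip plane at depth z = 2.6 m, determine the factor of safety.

FS = 1.38

With seepage parallel to the slope and the water table at the surface, the effective normal stress on the slip plane uses the buoyant unit weight γ' = γ_sat − γ_w while the driving shear stress uses γ_sat:
FS = [c' + γ' z cos²β tanφ'] / [γ_sat z sinβ cosβ]
γ' = 20.8 − 9.81 = 10.99 kN/m³
Numerator = 4.8 + 10.99·2.6·cos²20.2°·tan37.6° = 4.8 + 10.99·2.6·0.8808·0.7701 = 24.181 kPa
Denominator = 20.8·2.6·sin20.2°·cos20.2° = 20.8·2.6·0.3453·0.9385 = 17.525 kPa
FS = 24.181 / 17.525 = 1.380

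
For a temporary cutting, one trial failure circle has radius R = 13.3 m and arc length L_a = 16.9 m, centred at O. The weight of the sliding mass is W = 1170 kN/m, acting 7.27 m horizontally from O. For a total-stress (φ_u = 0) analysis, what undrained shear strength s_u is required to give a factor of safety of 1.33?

FS = s_u·L_a·R / (W·d), so s_u = FS·W·d / (L_a·R).
s_u = 1.33·1170·7.27 / (16.90·13.3) = 11312.8 / 224.77 = 50.33 kPa

s_u = 50.3 kPa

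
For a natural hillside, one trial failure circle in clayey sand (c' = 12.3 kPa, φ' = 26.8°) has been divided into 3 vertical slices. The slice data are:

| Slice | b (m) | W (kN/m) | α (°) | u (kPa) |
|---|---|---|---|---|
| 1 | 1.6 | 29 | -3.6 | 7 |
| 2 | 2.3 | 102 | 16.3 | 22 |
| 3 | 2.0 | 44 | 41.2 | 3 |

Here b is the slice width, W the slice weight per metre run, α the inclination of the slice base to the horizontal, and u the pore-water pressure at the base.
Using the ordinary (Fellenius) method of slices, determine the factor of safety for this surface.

Ordinary method of slices: FS = Σ[c'·Δl_i + (W_i cosα_i − u_i·Δl_i)·tanφ'] / Σ W_i sinα_i, with Δl_i = b_i / cosα_i.
Slice 1: Δl = 1.6/cos(-3.6°) = 1.603 m; N'_1 = 29·cos(-3.6°) − 7·1.603 = 17.7; c'Δl = 19.72; W sinα = -1.8
Slice 2: Δl = 2.3/cos16.3° = 2.396 m; N'_2 = 102·cos16.3° − 22·2.396 = 45.2; c'Δl = 29.47; W sinα = 28.6
Slice 3: Δl = 2.0/cos41.2° = 2.658 m; N'_3 = 44·cos41.2° − 3·2.658 = 25.1; c'Δl = 32.69; W sinα = 29.0
Σc'Δl = 81.9 kN/m; ΣN' = 88.0 kN/m; ΣW sinα = 55.8 kN/m
Resisting = 81.9 + 88.0·tan26.8° = 81.9 + 44.5 = 126.4 kN/m
FS = 126.4 / 55.8 = 2.265

FS = 2.26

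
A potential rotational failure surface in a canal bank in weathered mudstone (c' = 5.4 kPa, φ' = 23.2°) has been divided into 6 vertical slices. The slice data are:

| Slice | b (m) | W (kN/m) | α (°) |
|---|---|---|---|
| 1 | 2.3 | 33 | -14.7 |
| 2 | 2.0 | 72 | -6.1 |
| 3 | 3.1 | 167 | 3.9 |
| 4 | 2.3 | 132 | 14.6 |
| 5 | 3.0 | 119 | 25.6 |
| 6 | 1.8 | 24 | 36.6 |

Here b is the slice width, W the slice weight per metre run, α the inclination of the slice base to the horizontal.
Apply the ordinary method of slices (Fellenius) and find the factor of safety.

Ordinary method of slices: FS = Σ[c'·Δl_i + (W_i cosα_i)·tanφ'] / Σ W_i sinα_i, with Δl_i = b_i / cosα_i.
Slice 1: Δl = 2.3/cos(-14.7°) = 2.378 m; N'_1 = 33·cos(-14.7°) = 31.9; c'Δl = 12.84; W sinα = -8.4
Slice 2: Δl = 2.0/cos(-6.1°) = 2.011 m; N'_2 = 72·cos(-6.1°) = 71.6; c'Δl = 10.86; W sinα = -7.7
Slice 3: Δl = 3.1/cos3.9° = 3.107 m; N'_3 = 167·cos3.9° = 166.6; c'Δl = 16.78; W sinα = 11.4
Slice 4: Δl = 2.3/cos14.6° = 2.377 m; N'_4 = 132·cos14.6° = 127.7; c'Δl = 12.83; W sinα = 33.3
Slice 5: Δl = 3.0/cos25.6° = 3.327 m; N'_5 = 119·cos25.6° = 107.3; c'Δl = 17.96; W sinα = 51.4
Slice 6: Δl = 1.8/cos36.6° = 2.242 m; N'_6 = 24·cos36.6° = 19.3; c'Δl = 12.11; W sinα = 14.3
Σc'Δl = 83.4 kN/m; ΣN' = 524.4 kN/m; ΣW sinα = 94.3 kN/m
Resisting = 83.4 + 524.4·tan23.2° = 83.4 + 224.8 = 308.2 kN/m
FS = 308.2 / 94.3 = 3.267

FS = 3.27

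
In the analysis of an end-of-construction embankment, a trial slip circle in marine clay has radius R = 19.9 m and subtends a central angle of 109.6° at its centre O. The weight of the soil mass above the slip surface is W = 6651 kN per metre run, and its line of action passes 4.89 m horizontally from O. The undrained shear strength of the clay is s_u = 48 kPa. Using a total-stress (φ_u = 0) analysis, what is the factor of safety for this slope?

Taking moments about the centre O, the resisting moment is provided by the undrained shear strength acting along the arc:
Arc length L_a = R·θ = 19.9·(109.6°·π/180) = 19.9·1.9129 = 38.07 m
M_R = s_u·L_a·R = 48·38.07·19.9 = 36361.0 kN·m/m
M_D = W·d = 6651·4.89 = 32523.4 kN·m/m
FS = M_R / M_D = 36361.0 / 32523.4 = 1.118

FS = 1.12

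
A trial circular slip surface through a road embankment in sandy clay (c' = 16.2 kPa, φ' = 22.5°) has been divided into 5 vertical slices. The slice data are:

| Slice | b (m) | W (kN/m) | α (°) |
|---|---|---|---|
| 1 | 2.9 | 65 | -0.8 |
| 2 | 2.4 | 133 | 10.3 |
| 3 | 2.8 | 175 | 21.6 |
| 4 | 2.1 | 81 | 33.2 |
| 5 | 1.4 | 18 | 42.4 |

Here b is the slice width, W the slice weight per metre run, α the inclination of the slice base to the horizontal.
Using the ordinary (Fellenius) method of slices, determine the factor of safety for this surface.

FS = 2.70

Ordinary method of slices: FS = Σ[c'·Δl_i + (W_i cosα_i)·tanφ'] / Σ W_i sinα_i, with Δl_i = b_i / cosα_i.
Slice 1: Δl = 2.9/cos(-0.8°) = 2.900 m; N'_1 = 65·cos(-0.8°) = 65.0; c'Δl = 46.98; W sinα = -0.9
Slice 2: Δl = 2.4/cos10.3° = 2.439 m; N'_2 = 133·cos10.3° = 130.9; c'Δl = 39.52; W sinα = 23.8
Slice 3: Δl = 2.8/cos21.6° = 3.011 m; N'_3 = 175·cos21.6° = 162.7; c'Δl = 48.79; W sinα = 64.4
Slice 4: Δl = 2.1/cos33.2° = 2.510 m; N'_4 = 81·cos33.2° = 67.8; c'Δl = 40.66; W sinα = 44.4
Slice 5: Δl = 1.4/cos42.4° = 1.896 m; N'_5 = 18·cos42.4° = 13.3; c'Δl = 30.71; W sinα = 12.1
Σc'Δl = 206.7 kN/m; ΣN' = 439.6 kN/m; ΣW sinα = 143.8 kN/m
Resisting = 206.7 + 439.6·tan22.5° = 206.7 + 182.1 = 388.8 kN/m
FS = 388.8 / 143.8 = 2.704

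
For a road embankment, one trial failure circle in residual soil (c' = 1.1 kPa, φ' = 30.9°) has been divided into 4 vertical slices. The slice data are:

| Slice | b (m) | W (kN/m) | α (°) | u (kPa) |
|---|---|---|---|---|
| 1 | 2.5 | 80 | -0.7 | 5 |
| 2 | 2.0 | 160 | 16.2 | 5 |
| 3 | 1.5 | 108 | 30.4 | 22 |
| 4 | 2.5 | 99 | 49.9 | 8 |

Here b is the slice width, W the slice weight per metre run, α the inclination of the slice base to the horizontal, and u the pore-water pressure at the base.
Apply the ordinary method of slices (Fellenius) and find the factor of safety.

FS = 1.09

Ordinary method of slices: FS = Σ[c'·Δl_i + (W_i cosα_i − u_i·Δl_i)·tanφ'] / Σ W_i sinα_i, with Δl_i = b_i / cosα_i.
Slice 1: Δl = 2.5/cos(-0.7°) = 2.500 m; N'_1 = 80·cos(-0.7°) − 5·2.500 = 67.5; c'Δl = 2.75; W sinα = -1.0
Slice 2: Δl = 2.0/cos16.2° = 2.083 m; N'_2 = 160·cos16.2° − 5·2.083 = 143.2; c'Δl = 2.29; W sinα = 44.6
Slice 3: Δl = 1.5/cos30.4° = 1.739 m; N'_3 = 108·cos30.4° − 22·1.739 = 54.9; c'Δl = 1.91; W sinα = 54.7
Slice 4: Δl = 2.5/cos49.9° = 3.881 m; N'_4 = 99·cos49.9° − 8·3.881 = 32.7; c'Δl = 4.27; W sinα = 75.7
Σc'Δl = 11.2 kN/m; ΣN' = 298.3 kN/m; ΣW sinα = 174.0 kN/m
Resisting = 11.2 + 298.3·tan30.9° = 11.2 + 178.6 = 189.8 kN/m
FS = 189.8 / 174.0 = 1.090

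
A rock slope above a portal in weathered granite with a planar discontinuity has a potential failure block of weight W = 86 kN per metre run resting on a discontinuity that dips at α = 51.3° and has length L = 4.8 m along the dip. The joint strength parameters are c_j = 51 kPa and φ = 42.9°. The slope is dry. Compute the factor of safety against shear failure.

FS = 4.39

Resolving the block weight along and normal to the plane and applying the Mohr–Coulomb strength on the joint:
N' = W cosα = 86·cos51.3° = 53.8 kN/m
Driving force T = W sinα = 86·sin51.3° = 67.1 kN/m
Resisting force R = c_j·L + N'·tanφ = 51·4.8 + 53.8·tan42.9° = 244.8 + 50.0 = 294.8 kN/m
FS = R / T = 294.8 / 67.1 = 4.392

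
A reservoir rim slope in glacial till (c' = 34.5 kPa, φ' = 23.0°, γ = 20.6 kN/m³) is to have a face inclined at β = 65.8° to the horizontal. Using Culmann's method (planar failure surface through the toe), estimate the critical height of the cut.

H_c = 21.12 m

Culmann's analysis gives the critical failure plane at α_cr = (β + φ')/2 = (65.8 + 23.0)/2 = 44.4°, and the critical height
H_c = (4c'/γ) · sinβ cosφ' / [1 − cos(β − φ')]
    = (4·34.5/20.6) · sin65.8°·cos23.0° / [1 − cos(42.8°)]
    = 6.699 · 0.9121·0.9205 / [1 − 0.7337]
    = 6.699 · 0.8396 / 0.2663
    = 21.12 m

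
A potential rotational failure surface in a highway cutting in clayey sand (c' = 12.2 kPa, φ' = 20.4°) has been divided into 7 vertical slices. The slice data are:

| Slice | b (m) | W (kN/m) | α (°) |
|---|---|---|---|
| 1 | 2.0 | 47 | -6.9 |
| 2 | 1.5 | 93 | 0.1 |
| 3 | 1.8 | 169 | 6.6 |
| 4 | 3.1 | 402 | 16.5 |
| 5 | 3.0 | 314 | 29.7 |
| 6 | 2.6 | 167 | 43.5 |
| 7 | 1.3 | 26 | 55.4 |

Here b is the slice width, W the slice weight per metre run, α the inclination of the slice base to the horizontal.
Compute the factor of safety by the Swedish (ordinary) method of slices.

Ordinary method of slices: FS = Σ[c'·Δl_i + (W_i cosα_i)·tanφ'] / Σ W_i sinα_i, with Δl_i = b_i / cosα_i.
Slice 1: Δl = 2.0/cos(-6.9°) = 2.015 m; N'_1 = 47·cos(-6.9°) = 46.7; c'Δl = 24.58; W sinα = -5.6
Slice 2: Δl = 1.5/cos0.1° = 1.500 m; N'_2 = 93·cos0.1° = 93.0; c'Δl = 18.30; W sinα = 0.2
Slice 3: Δl = 1.8/cos6.6° = 1.812 m; N'_3 = 169·cos6.6° = 167.9; c'Δl = 22.11; W sinα = 19.4
Slice 4: Δl = 3.1/cos16.5° = 3.233 m; N'_4 = 402·cos16.5° = 385.4; c'Δl = 39.44; W sinα = 114.2
Slice 5: Δl = 3.0/cos29.7° = 3.454 m; N'_5 = 314·cos29.7° = 272.8; c'Δl = 42.14; W sinα = 155.6
Slice 6: Δl = 2.6/cos43.5° = 3.584 m; N'_6 = 167·cos43.5° = 121.1; c'Δl = 43.73; W sinα = 115.0
Slice 7: Δl = 1.3/cos55.4° = 2.289 m; N'_7 = 26·cos55.4° = 14.8; c'Δl = 27.93; W sinα = 21.4
Σc'Δl = 218.2 kN/m; ΣN' = 1101.6 kN/m; ΣW sinα = 420.0 kN/m
Resisting = 218.2 + 1101.6·tan20.4° = 218.2 + 409.7 = 627.9 kN/m
FS = 627.9 / 420.0 = 1.495

FS = 1.49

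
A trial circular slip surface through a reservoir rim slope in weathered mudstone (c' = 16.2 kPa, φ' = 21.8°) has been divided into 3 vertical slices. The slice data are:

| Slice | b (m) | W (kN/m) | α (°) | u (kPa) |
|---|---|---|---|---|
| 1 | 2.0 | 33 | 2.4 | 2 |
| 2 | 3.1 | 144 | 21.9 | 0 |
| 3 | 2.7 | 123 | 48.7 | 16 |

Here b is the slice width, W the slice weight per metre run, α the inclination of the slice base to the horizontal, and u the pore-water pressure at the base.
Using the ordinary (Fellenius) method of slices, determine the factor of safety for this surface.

FS = 1.52

Ordinary method of slices: FS = Σ[c'·Δl_i + (W_i cosα_i − u_i·Δl_i)·tanφ'] / Σ W_i sinα_i, with Δl_i = b_i / cosα_i.
Slice 1: Δl = 2.0/cos2.4° = 2.002 m; N'_1 = 33·cos2.4° − 2·2.002 = 29.0; c'Δl = 32.43; W sinα = 1.4
Slice 2: Δl = 3.1/cos21.9° = 3.341 m; N'_2 = 144·cos21.9° − 0·3.341 = 133.6; c'Δl = 54.13; W sinα = 53.7
Slice 3: Δl = 2.7/cos48.7° = 4.091 m; N'_3 = 123·cos48.7° − 16·4.091 = 15.7; c'Δl = 66.27; W sinα = 92.4
Σc'Δl = 152.8 kN/m; ΣN' = 178.3 kN/m; ΣW sinα = 147.5 kN/m
Resisting = 152.8 + 178.3·tan21.8° = 152.8 + 71.3 = 224.1 kN/m
FS = 224.1 / 147.5 = 1.520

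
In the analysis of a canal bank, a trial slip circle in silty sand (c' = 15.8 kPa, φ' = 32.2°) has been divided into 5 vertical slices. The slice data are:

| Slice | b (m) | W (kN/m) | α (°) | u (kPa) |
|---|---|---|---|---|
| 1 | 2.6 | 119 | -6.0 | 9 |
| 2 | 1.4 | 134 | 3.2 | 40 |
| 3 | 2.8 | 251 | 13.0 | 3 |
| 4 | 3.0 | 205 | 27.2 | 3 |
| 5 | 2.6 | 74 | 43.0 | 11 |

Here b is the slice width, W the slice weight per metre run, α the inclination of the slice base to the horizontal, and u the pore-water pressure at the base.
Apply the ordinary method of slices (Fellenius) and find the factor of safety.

Ordinary method of slices: FS = Σ[c'·Δl_i + (W_i cosα_i − u_i·Δl_i)·tanφ'] / Σ W_i sinα_i, with Δl_i = b_i / cosα_i.
Slice 1: Δl = 2.6/cos(-6.0°) = 2.614 m; N'_1 = 119·cos(-6.0°) − 9·2.614 = 94.8; c'Δl = 41.31; W sinα = -12.4
Slice 2: Δl = 1.4/cos3.2° = 1.402 m; N'_2 = 134·cos3.2° − 40·1.402 = 77.7; c'Δl = 22.15; W sinα = 7.5
Slice 3: Δl = 2.8/cos13.0° = 2.874 m; N'_3 = 251·cos13.0° − 3·2.874 = 235.9; c'Δl = 45.40; W sinα = 56.5
Slice 4: Δl = 3.0/cos27.2° = 3.373 m; N'_4 = 205·cos27.2° − 3·3.373 = 172.2; c'Δl = 53.29; W sinα = 93.7
Slice 5: Δl = 2.6/cos43.0° = 3.555 m; N'_5 = 74·cos43.0° − 11·3.555 = 15.0; c'Δl = 56.17; W sinα = 50.5
Σc'Δl = 218.3 kN/m; ΣN' = 595.7 kN/m; ΣW sinα = 195.7 kN/m
Resisting = 218.3 + 595.7·tan32.2° = 218.3 + 375.1 = 593.5 kN/m
FS = 593.5 / 195.7 = 3.033

FS = 3.03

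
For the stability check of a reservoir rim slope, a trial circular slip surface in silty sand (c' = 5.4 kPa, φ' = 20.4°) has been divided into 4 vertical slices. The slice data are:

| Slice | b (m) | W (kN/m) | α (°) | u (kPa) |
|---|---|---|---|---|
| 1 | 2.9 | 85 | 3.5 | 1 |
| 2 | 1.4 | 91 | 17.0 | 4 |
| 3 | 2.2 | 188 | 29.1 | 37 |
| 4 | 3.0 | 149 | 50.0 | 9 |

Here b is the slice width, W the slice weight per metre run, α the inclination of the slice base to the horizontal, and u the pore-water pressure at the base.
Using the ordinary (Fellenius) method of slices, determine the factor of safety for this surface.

FS = 0.71

Ordinary method of slices: FS = Σ[c'·Δl_i + (W_i cosα_i − u_i·Δl_i)·tanφ'] / Σ W_i sinα_i, with Δl_i = b_i / cosα_i.
Slice 1: Δl = 2.9/cos3.5° = 2.905 m; N'_1 = 85·cos3.5° − 1·2.905 = 81.9; c'Δl = 15.69; W sinα = 5.2
Slice 2: Δl = 1.4/cos17.0° = 1.464 m; N'_2 = 91·cos17.0° − 4·1.464 = 81.2; c'Δl = 7.91; W sinα = 26.6
Slice 3: Δl = 2.2/cos29.1° = 2.518 m; N'_3 = 188·cos29.1° − 37·2.518 = 71.1; c'Δl = 13.60; W sinα = 91.4
Slice 4: Δl = 3.0/cos50.0° = 4.667 m; N'_4 = 149·cos50.0° − 9·4.667 = 53.8; c'Δl = 25.20; W sinα = 114.1
Σc'Δl = 62.4 kN/m; ΣN' = 288.0 kN/m; ΣW sinα = 237.4 kN/m
Resisting = 62.4 + 288.0·tan20.4° = 62.4 + 107.1 = 169.5 kN/m
FS = 169.5 / 237.4 = 0.714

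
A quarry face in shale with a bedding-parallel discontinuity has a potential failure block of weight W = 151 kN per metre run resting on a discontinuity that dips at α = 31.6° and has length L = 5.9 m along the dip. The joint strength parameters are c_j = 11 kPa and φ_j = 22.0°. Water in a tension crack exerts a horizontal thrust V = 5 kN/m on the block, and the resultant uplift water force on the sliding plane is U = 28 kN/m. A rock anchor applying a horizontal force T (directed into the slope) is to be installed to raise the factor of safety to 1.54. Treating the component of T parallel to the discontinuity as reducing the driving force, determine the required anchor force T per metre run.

T = 16 kN/m

Resolving forces along and normal to the sliding plane, with the horizontal anchor force T adding T·sinα to the effective normal force and T·cosα acting up the plane against the driving force:
FS = [c_jL + (W cosα − U − V sinα + T sinα) tanφ_j] / [W sinα + V cosα − T cosα]
Without the anchor: N' = 98.0 kN/m, driving T_d = 83.4 kN/m, resisting R = 11·5.9 + 98.0·tan22.0° = 104.5 kN/m, FS = 1.25.
Setting FS = 1.54 and solving for T:
1.54·(83.4 − T cos31.6°) = 104.5 + T sin31.6°·tan22.0°
T·(sin31.6°·tan22.0° + 1.54·cos31.6°) = 1.54·83.4 − 104.5
T·(0.5240·0.4040 + 1.54·0.8517) = 128.4 − 104.5 = 23.9
T·1.5234 = 23.9
T = 15.7 kN/m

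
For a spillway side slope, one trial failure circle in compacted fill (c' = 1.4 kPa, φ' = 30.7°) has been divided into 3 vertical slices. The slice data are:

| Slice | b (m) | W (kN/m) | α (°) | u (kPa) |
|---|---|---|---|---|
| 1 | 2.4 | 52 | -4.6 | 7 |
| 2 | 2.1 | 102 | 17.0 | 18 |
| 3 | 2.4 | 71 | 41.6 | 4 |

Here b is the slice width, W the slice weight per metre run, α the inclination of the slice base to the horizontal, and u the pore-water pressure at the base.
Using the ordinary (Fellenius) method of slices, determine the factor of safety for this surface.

FS = 1.24

Ordinary method of slices: FS = Σ[c'·Δl_i + (W_i cosα_i − u_i·Δl_i)·tanφ'] / Σ W_i sinα_i, with Δl_i = b_i / cosα_i.
Slice 1: Δl = 2.4/cos(-4.6°) = 2.408 m; N'_1 = 52·cos(-4.6°) − 7·2.408 = 35.0; c'Δl = 3.37; W sinα = -4.2
Slice 2: Δl = 2.1/cos17.0° = 2.196 m; N'_2 = 102·cos17.0° − 18·2.196 = 58.0; c'Δl = 3.07; W sinα = 29.8
Slice 3: Δl = 2.4/cos41.6° = 3.209 m; N'_3 = 71·cos41.6° − 4·3.209 = 40.3; c'Δl = 4.49; W sinα = 47.1
Σc'Δl = 10.9 kN/m; ΣN' = 133.3 kN/m; ΣW sinα = 72.8 kN/m
Resisting = 10.9 + 133.3·tan30.7° = 10.9 + 79.1 = 90.1 kN/m
FS = 90.1 / 72.8 = 1.237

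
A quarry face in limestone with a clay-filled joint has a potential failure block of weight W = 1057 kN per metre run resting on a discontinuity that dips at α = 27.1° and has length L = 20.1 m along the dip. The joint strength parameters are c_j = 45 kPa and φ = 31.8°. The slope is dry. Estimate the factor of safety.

Resolving the block weight along and normal to the plane and applying the Mohr–Coulomb strength on the joint:
N' = W cosα = 1057·cos27.1° = 941.0 kN/m
Driving force T = W sinα = 1057·sin27.1° = 481.5 kN/m
Resisting force R = c_j·L + N'·tanφ = 45·20.1 + 941.0·tan31.8° = 904.5 + 583.4 = 1487.9 kN/m
FS = R / T = 1487.9 / 481.5 = 3.090

FS = 3.09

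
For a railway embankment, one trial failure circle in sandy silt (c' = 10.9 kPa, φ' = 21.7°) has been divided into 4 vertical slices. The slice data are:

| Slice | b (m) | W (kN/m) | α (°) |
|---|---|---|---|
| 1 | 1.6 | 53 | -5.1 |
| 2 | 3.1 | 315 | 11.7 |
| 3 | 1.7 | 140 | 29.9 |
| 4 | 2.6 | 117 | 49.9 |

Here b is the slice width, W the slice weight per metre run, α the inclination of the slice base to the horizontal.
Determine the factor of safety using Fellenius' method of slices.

FS = 1.55

Ordinary method of slices: FS = Σ[c'·Δl_i + (W_i cosα_i)·tanφ'] / Σ W_i sinα_i, with Δl_i = b_i / cosα_i.
Slice 1: Δl = 1.6/cos(-5.1°) = 1.606 m; N'_1 = 53·cos(-5.1°) = 52.8; c'Δl = 17.51; W sinα = -4.7
Slice 2: Δl = 3.1/cos11.7° = 3.166 m; N'_2 = 315·cos11.7° = 308.5; c'Δl = 34.51; W sinα = 63.9
Slice 3: Δl = 1.7/cos29.9° = 1.961 m; N'_3 = 140·cos29.9° = 121.4; c'Δl = 21.38; W sinα = 69.8
Slice 4: Δl = 2.6/cos49.9° = 4.036 m; N'_4 = 117·cos49.9° = 75.4; c'Δl = 44.00; W sinα = 89.5
Σc'Δl = 117.4 kN/m; ΣN' = 558.0 kN/m; ΣW sinα = 218.5 kN/m
Resisting = 117.4 + 558.0·tan21.7° = 117.4 + 222.0 = 339.4 kN/m
FS = 339.4 / 218.5 = 1.554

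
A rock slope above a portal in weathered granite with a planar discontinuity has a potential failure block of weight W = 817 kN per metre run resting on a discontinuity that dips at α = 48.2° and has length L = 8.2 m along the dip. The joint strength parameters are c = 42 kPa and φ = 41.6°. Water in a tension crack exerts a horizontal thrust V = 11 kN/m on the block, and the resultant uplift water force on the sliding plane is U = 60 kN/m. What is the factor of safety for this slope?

FS = 1.24

Resolving the block weight along and normal to the plane and applying the Mohr–Coulomb strength on the joint:
N' = W cosα − U − V sinα = 817·cos48.2° − 60 − 11·sin48.2° = 476.4 kN/m
Driving force T = W sinα + V cosα = 817·sin48.2° + 11·cos48.2° = 616.4 kN/m
Resisting force R = c·L + N'·tanφ = 42·8.2 + 476.4·tan41.6° = 344.4 + 422.9 = 767.3 kN/m
FS = R / T = 767.3 / 616.4 = 1.245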